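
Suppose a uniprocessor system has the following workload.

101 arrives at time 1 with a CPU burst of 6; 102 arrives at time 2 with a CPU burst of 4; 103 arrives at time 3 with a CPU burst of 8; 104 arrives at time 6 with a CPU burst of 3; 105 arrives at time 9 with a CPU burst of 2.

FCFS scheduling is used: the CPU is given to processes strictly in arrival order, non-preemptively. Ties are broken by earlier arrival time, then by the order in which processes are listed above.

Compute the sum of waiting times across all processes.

Gantt: | idle 0-1 | 101 1-7 | 102 7-11 | 103 11-19 | 104 19-22 | 105 22-24 |
Completion: 101=7  102=11  103=19  104=22  105=24
Turnaround (C−A): 101=6  102=9  103=16  104=16  105=15
Waiting = turnaround − burst: 101=0, 102=5, 103=8, 104=13, 105=13
Total waiting = 0 + 5 + 8 + 13 + 13 = 39

39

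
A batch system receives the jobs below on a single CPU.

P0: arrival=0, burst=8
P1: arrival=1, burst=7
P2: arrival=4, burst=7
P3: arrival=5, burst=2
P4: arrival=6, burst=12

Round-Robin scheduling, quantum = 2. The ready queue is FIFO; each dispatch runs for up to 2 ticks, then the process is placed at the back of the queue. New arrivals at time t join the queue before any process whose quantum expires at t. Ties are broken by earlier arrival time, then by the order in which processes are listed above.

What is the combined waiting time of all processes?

77

Gantt: | P0 0-2 | P1 2-4 | P0 4-6 | P2 6-8 | P1 8-10 | P3 10-12 | P4 12-14 | P0 14-16 | P2 16-18 | P1 18-20 | P4 20-22 | P0 22-24 | P2 24-26 | P1 26-27 | P4 27-29 | P2 29-30 | P4 30-36 |
Completion: P0=24  P1=27  P2=30  P3=12  P4=36
Waiting = turnaround − burst: P0=16, P1=19, P2=19, P3=5, P4=18
Total waiting = 16 + 19 + 19 + 5 + 18 = 77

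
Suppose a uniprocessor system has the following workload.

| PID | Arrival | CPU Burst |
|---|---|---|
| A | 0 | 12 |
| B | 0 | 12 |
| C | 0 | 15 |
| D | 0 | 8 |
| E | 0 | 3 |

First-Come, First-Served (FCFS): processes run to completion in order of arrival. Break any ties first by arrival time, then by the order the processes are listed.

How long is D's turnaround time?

Schedule: | A 0-12 | B 12-24 | C 24-39 | D 39-47 | E 47-50 |
Completion: A=12  B=24  C=39  D=47  E=50
Turnaround (C−A): A=12  B=24  C=39  D=47  E=50
Turnaround(D) = completion − arrival = 47 − 0 = 47

47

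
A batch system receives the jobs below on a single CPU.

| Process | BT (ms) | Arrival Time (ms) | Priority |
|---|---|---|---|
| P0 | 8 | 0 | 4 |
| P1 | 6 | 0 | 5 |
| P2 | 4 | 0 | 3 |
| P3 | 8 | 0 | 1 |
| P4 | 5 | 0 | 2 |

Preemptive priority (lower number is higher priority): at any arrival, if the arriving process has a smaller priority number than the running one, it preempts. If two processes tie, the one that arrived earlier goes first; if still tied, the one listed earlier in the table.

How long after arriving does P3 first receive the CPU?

Gantt: | P3 0-8 | P4 8-13 | P2 13-17 | P0 17-25 | P1 25-31 |
Completion: P0=25  P1=31  P2=17  P3=8  P4=13
Turnaround (C−A): P0=25  P1=31  P2=17  P3=8  P4=13
Response(P3) = first start − arrival = 0 − 0 = 0

0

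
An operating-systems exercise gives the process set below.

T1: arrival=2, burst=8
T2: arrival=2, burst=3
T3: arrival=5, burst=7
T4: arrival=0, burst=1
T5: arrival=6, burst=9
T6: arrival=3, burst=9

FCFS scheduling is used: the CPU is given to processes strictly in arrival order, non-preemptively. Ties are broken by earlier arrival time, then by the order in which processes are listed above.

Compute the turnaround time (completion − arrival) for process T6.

Gantt: | T4 0-1 | idle 1-2 | T1 2-10 | T2 10-13 | T6 13-22 | T3 22-29 | T5 29-38 |
Completion: T1=10  T2=13  T3=29  T4=1  T5=38  T6=22
Turnaround(T6) = completion − arrival = 22 − 3 = 19

19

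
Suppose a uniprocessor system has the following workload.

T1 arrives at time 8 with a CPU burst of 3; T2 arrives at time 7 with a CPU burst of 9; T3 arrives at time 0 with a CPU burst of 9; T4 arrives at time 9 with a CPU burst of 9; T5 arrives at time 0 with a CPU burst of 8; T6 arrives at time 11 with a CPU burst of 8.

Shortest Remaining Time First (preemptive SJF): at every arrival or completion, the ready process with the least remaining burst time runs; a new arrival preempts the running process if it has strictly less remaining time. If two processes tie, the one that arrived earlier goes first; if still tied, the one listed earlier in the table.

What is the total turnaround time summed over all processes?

Timeline: | T5 0-8 | T1 8-11 | T6 11-19 | T3 19-28 | T2 28-37 | T4 37-46 |
Completion: T1=11  T2=37  T3=28  T4=46  T5=8  T6=19
Turnaround (C−A): T1=3  T2=30  T3=28  T4=37  T5=8  T6=8
Turnaround = completion − arrival: T1=3, T2=30, T3=28, T4=37, T5=8, T6=8
Total turnaround = 3 + 30 + 28 + 37 + 8 + 8 = 114

114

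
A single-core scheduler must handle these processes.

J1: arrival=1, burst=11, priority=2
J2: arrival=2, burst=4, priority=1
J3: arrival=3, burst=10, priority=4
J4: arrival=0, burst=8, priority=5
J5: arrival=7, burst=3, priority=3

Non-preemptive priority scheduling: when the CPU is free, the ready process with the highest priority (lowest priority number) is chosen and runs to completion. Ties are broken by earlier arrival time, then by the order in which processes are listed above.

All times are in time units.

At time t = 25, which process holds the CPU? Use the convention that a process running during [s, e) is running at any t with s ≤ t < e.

J5

Timeline: | J4 0-8 | J2 8-12 | J1 12-23 | J5 23-26 | J3 26-36 |
Completion: J1=23  J2=12  J3=36  J4=8  J5=26
Turnaround (C−A): J1=22  J2=10  J3=33  J4=8  J5=19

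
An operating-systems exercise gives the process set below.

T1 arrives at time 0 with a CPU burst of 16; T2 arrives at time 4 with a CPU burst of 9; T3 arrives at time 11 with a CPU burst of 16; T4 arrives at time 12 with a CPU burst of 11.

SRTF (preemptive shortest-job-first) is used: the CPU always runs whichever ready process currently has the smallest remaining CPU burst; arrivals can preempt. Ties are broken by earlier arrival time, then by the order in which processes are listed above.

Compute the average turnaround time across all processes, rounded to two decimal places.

Schedule: | T1 0-4 | T2 4-13 | T4 13-24 | T1 24-36 | T3 36-52 |
Completion: T1=36  T2=13  T3=52  T4=24
Turnaround times: T1=36, T2=9, T3=41, T4=12
Average turnaround = (36+9+41+12) / 4 = 98/4 = 24.50

24.50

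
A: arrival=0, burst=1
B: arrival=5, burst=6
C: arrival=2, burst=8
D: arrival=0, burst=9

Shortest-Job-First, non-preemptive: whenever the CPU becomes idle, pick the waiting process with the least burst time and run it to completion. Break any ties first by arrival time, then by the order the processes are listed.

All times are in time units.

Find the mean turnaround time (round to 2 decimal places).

Timeline: | A 0-1 | D 1-10 | B 10-16 | C 16-24 |
Completion: A=1  B=16  C=24  D=10
Turnaround times: A=1, B=11, C=22, D=10
Average turnaround = (1+11+22+10) / 4 = 44/4 = 11.00

11.00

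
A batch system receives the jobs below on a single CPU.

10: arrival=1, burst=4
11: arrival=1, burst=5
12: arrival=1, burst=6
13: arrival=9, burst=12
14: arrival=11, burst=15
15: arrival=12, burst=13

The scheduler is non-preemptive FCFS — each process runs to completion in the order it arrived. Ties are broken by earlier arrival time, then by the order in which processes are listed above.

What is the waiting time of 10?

Timeline: | idle 0-1 | 10 1-5 | 11 5-10 | 12 10-16 | 13 16-28 | 14 28-43 | 15 43-56 |
Completion: 10=5  11=10  12=16  13=28  14=43  15=56
Turnaround (C−A): 10=4  11=9  12=15  13=19  14=32  15=44
Waiting(10) = turnaround − burst = 4 − 4 = 0

0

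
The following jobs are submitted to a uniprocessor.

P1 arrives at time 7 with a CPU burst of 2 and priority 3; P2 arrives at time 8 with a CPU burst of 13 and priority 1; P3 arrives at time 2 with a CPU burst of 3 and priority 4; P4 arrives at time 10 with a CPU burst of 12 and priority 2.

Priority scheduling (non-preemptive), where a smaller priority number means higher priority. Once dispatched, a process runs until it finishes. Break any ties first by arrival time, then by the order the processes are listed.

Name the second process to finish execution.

P1

Timeline: | idle 0-2 | P3 2-5 | idle 5-7 | P1 7-9 | P2 9-22 | P4 22-34 |
Completion: P1=9  P2=22  P3=5  P4=34
Turnaround (C−A): P1=2  P2=14  P3=3  P4=24
Finish order: P3 → P1 → P2 → P4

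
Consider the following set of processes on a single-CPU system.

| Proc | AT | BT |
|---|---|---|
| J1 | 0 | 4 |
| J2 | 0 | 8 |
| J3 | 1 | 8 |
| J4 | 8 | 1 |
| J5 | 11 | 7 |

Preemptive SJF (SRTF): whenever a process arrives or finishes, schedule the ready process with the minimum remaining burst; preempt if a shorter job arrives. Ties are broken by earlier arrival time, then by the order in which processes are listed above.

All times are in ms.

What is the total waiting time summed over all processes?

Timeline: | J1 0-4 | J2 4-8 | J4 8-9 | J2 9-13 | J5 13-20 | J3 20-28 |
Completion: J1=4  J2=13  J3=28  J4=9  J5=20
Turnaround (C−A): J1=4  J2=13  J3=27  J4=1  J5=9
Waiting = turnaround − burst: J1=0, J2=5, J3=19, J4=0, J5=2
Total waiting = 0 + 5 + 19 + 0 + 2 = 26

26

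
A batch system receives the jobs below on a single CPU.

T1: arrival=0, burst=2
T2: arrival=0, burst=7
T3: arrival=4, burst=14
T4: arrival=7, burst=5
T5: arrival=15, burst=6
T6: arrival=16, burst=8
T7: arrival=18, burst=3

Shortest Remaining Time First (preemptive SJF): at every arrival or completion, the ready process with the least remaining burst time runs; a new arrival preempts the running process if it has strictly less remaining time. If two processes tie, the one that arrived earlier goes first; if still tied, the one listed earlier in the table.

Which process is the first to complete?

Schedule: | T1 0-2 | T2 2-9 | T4 9-14 | T3 14-15 | T5 15-21 | T7 21-24 | T6 24-32 | T3 32-45 |
Completion: T1=2  T2=9  T3=45  T4=14  T5=21  T6=32  T7=24
Turnaround (C−A): T1=2  T2=9  T3=41  T4=7  T5=6  T6=16  T7=6
Finish order: T1 → T2 → T4 → T5 → T7 → T6 → T3

T1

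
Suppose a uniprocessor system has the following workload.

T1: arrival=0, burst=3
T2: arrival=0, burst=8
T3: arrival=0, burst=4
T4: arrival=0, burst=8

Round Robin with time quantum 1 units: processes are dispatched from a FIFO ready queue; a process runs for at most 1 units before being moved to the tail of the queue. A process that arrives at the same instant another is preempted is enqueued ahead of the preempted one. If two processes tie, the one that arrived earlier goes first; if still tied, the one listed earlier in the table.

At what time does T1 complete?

9

Timeline: | T1 0-1 | T2 1-2 | T3 2-3 | T4 3-4 | T1 4-5 | T2 5-6 | T3 6-7 | T4 7-8 | T1 8-9 | T2 9-10 | T3 10-11 | T4 11-12 | T2 12-13 | T3 13-14 | T4 14-15 | T2 15-16 | T4 16-17 | T2 17-18 | T4 18-19 | T2 19-20 | T4 20-21 | T2 21-22 | T4 22-23 |
Completion: T1=9  T2=22  T3=14  T4=23
Turnaround (C−A): T1=9  T2=22  T3=14  T4=23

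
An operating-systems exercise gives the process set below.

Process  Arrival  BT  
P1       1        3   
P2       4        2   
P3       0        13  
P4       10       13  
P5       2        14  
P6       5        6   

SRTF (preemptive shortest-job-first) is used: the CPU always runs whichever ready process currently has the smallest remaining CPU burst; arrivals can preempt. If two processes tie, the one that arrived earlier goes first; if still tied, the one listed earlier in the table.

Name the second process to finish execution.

Gantt: | P3 0-1 | P1 1-4 | P2 4-6 | P6 6-12 | P3 12-24 | P4 24-37 | P5 37-51 |
Completion: P1=4  P2=6  P3=24  P4=37  P5=51  P6=12
Turnaround (C−A): P1=3  P2=2  P3=24  P4=27  P5=49  P6=7
Finish order: P1 → P2 → P6 → P3 → P4 → P5

P2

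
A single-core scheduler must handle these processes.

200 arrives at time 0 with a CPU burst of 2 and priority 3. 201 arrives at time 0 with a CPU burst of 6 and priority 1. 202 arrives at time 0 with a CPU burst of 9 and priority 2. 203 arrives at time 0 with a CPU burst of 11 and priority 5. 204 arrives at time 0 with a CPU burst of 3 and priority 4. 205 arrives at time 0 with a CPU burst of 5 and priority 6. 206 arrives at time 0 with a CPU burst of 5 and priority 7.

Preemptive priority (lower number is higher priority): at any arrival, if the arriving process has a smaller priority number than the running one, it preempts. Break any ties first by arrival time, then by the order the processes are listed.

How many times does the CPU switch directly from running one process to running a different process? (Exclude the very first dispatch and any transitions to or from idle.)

6

Schedule: | 201 0-6 | 202 6-15 | 200 15-17 | 204 17-20 | 203 20-31 | 205 31-36 | 206 36-41 |
Completion: 200=17  201=6  202=15  203=31  204=20  205=36  206=41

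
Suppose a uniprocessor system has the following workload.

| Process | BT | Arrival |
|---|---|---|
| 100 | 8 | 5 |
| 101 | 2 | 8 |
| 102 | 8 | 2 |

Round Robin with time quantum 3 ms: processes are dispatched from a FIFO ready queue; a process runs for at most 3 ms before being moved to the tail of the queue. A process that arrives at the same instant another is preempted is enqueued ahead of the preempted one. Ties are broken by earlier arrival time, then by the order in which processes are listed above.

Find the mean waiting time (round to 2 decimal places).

Schedule: | idle 0-2 | 102 2-5 | 100 5-8 | 102 8-11 | 101 11-13 | 100 13-16 | 102 16-18 | 100 18-20 |
Completion: 100=20  101=13  102=18
Turnaround (C−A): 100=15  101=5  102=16
Waiting times: 100=7, 101=3, 102=8
Average waiting = (7+3+8) / 3 = 18/3 = 6.00

6.00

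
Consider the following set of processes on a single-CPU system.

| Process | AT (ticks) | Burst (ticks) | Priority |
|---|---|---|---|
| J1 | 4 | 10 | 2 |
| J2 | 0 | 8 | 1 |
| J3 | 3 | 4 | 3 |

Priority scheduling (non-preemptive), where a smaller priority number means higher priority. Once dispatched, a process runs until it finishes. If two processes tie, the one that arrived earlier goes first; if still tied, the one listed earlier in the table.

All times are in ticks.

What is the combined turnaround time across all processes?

41

Timeline: | J2 0-8 | J1 8-18 | J3 18-22 |
Completion: J1=18  J2=8  J3=22
Turnaround (C−A): J1=14  J2=8  J3=19
Turnaround = completion − arrival: J1=14, J2=8, J3=19
Total turnaround = 14 + 8 + 19 = 41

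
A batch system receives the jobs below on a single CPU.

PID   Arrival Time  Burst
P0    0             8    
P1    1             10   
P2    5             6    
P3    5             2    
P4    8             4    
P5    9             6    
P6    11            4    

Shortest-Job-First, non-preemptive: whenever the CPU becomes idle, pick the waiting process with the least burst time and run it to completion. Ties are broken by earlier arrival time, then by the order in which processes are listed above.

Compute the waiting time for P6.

Schedule: | P0 0-8 | P3 8-10 | P4 10-14 | P6 14-18 | P2 18-24 | P5 24-30 | P1 30-40 |
Completion: P0=8  P1=40  P2=24  P3=10  P4=14  P5=30  P6=18
Waiting(P6) = turnaround − burst = 7 − 4 = 3

3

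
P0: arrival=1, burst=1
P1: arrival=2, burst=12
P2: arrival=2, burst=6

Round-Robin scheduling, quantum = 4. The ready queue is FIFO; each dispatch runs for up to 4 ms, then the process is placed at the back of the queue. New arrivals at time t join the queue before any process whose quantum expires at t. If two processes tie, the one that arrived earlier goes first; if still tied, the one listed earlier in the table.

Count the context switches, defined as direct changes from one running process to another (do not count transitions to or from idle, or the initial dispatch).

Timeline: | idle 0-1 | P0 1-2 | P1 2-6 | P2 6-10 | P1 10-14 | P2 14-16 | P1 16-20 |
Completion: P0=2  P1=20  P2=16

5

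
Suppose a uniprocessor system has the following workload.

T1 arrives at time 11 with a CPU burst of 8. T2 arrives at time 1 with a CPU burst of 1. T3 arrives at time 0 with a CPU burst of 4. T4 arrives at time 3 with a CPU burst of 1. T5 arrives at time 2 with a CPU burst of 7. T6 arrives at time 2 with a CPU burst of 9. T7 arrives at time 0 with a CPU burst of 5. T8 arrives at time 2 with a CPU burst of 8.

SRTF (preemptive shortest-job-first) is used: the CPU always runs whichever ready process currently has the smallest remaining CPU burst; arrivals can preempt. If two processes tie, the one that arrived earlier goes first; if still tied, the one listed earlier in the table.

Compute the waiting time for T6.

32

Timeline: | T3 0-1 | T2 1-2 | T3 2-3 | T4 3-4 | T3 4-6 | T7 6-11 | T5 11-18 | T8 18-26 | T1 26-34 | T6 34-43 |
Completion: T1=34  T2=2  T3=6  T4=4  T5=18  T6=43  T7=11  T8=26
Turnaround (C−A): T1=23  T2=1  T3=6  T4=1  T5=16  T6=41  T7=11  T8=24
Waiting(T6) = turnaround − burst = 41 − 9 = 32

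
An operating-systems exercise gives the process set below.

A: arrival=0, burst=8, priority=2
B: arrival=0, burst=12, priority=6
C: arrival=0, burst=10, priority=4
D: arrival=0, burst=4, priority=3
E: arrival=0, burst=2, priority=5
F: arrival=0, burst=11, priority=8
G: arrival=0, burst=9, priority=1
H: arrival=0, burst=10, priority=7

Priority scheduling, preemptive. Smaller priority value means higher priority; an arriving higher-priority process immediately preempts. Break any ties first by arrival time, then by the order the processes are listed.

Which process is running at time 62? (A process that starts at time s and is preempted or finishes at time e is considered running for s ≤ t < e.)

F

Schedule: | G 0-9 | A 9-17 | D 17-21 | C 21-31 | E 31-33 | B 33-45 | H 45-55 | F 55-66 |
Completion: A=17  B=45  C=31  D=21  E=33  F=66  G=9  H=55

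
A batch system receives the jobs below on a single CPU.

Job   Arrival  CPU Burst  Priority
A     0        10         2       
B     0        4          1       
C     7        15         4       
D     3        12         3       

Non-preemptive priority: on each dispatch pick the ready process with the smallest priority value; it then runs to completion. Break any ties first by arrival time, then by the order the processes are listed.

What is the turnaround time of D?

23

Schedule: | B 0-4 | A 4-14 | D 14-26 | C 26-41 |
Completion: A=14  B=4  C=41  D=26
Turnaround (C−A): A=14  B=4  C=34  D=23
Turnaround(D) = completion − arrival = 26 − 3 = 23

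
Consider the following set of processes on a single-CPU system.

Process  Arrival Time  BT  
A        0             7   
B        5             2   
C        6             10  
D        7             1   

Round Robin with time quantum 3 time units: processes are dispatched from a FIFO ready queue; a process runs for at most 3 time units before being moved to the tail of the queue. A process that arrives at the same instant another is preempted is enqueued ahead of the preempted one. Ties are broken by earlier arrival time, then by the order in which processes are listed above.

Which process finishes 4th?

Schedule: | A 0-6 | B 6-8 | C 8-11 | A 11-12 | D 12-13 | C 13-20 |
Completion: A=12  B=8  C=20  D=13
Finish order: B → A → D → C

C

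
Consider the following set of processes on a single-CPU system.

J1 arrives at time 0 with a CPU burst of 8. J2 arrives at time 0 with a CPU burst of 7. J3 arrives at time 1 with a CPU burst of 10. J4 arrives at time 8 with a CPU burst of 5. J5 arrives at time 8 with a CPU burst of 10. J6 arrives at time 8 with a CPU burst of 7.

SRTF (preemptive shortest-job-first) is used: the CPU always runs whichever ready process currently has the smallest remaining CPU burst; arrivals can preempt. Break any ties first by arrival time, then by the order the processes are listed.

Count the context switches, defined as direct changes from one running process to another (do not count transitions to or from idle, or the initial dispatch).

Schedule: | J2 0-7 | J1 7-8 | J4 8-13 | J1 13-20 | J6 20-27 | J3 27-37 | J5 37-47 |
Completion: J1=20  J2=7  J3=37  J4=13  J5=47  J6=27

6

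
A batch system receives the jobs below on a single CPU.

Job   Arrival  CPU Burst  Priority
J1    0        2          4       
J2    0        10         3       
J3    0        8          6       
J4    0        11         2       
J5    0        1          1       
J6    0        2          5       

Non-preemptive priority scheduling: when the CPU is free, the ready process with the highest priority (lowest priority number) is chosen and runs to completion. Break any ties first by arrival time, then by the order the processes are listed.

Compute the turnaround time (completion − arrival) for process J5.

Timeline: | J5 0-1 | J4 1-12 | J2 12-22 | J1 22-24 | J6 24-26 | J3 26-34 |
Completion: J1=24  J2=22  J3=34  J4=12  J5=1  J6=26
Turnaround (C−A): J1=24  J2=22  J3=34  J4=12  J5=1  J6=26
Turnaround(J5) = completion − arrival = 1 − 0 = 1

1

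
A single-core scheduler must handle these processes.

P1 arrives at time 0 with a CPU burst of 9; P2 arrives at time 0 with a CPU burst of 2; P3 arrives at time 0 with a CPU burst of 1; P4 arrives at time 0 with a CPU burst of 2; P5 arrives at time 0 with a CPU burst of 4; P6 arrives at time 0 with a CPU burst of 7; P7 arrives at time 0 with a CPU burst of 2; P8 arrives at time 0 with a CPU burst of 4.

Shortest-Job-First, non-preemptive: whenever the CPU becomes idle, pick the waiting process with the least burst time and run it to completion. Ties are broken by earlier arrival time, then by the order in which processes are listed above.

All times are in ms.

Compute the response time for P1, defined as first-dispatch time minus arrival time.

Schedule: | P3 0-1 | P2 1-3 | P4 3-5 | P7 5-7 | P5 7-11 | P8 11-15 | P6 15-22 | P1 22-31 |
Completion: P1=31  P2=3  P3=1  P4=5  P5=11  P6=22  P7=7  P8=15
Turnaround (C−A): P1=31  P2=3  P3=1  P4=5  P5=11  P6=22  P7=7  P8=15
Response(P1) = first start − arrival = 22 − 0 = 22

22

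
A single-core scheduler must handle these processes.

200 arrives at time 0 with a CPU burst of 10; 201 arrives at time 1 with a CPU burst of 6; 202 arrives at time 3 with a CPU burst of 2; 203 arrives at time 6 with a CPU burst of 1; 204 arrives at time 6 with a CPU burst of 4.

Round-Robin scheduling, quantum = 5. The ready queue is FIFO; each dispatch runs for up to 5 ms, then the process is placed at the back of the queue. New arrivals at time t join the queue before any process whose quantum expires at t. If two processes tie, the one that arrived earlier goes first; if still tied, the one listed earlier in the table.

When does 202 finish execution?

12

Schedule: | 200 0-5 | 201 5-10 | 202 10-12 | 200 12-17 | 203 17-18 | 204 18-22 | 201 22-23 |
Completion: 200=17  201=23  202=12  203=18  204=22
Turnaround (C−A): 200=17  201=22  202=9  203=12  204=16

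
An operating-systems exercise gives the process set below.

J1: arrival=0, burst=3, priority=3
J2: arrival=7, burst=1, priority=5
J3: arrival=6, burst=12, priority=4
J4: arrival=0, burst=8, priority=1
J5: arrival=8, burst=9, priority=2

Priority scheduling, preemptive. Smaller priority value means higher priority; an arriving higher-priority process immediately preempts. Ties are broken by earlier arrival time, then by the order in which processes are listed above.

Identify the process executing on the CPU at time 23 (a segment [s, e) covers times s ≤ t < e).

Timeline: | J4 0-8 | J5 8-17 | J1 17-20 | J3 20-32 | J2 32-33 |
Completion: J1=20  J2=33  J3=32  J4=8  J5=17

J3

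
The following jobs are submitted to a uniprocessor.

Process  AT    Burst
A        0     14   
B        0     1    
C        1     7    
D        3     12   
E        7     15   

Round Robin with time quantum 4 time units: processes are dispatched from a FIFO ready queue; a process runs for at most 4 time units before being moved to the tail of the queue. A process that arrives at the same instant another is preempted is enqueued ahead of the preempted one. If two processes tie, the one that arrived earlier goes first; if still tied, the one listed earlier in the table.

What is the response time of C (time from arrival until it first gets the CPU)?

4

Timeline: | A 0-4 | B 4-5 | C 5-9 | D 9-13 | A 13-17 | E 17-21 | C 21-24 | D 24-28 | A 28-32 | E 32-36 | D 36-40 | A 40-42 | E 42-49 |
Completion: A=42  B=5  C=24  D=40  E=49
Turnaround (C−A): A=42  B=5  C=23  D=37  E=42
Response(C) = first start − arrival = 5 − 1 = 4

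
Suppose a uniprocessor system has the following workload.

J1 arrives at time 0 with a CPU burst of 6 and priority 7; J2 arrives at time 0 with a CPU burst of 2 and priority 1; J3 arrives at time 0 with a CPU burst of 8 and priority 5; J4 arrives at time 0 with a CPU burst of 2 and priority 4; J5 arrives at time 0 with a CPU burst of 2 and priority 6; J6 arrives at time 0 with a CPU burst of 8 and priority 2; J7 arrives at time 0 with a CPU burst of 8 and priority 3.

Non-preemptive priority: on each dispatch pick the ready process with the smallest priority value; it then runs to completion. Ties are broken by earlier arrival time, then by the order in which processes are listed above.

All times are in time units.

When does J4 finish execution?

Timeline: | J2 0-2 | J6 2-10 | J7 10-18 | J4 18-20 | J3 20-28 | J5 28-30 | J1 30-36 |
Completion: J1=36  J2=2  J3=28  J4=20  J5=30  J6=10  J7=18
Turnaround (C−A): J1=36  J2=2  J3=28  J4=20  J5=30  J6=10  J7=18

20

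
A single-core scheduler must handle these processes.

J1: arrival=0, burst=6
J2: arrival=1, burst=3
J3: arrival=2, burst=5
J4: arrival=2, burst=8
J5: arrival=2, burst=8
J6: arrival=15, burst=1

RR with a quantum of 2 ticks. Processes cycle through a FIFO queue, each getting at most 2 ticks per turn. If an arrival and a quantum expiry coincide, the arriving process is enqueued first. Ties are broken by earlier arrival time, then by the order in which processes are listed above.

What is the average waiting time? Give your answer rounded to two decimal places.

Timeline: | J1 0-2 | J2 2-4 | J3 4-6 | J4 6-8 | J5 8-10 | J1 10-12 | J2 12-13 | J3 13-15 | J4 15-17 | J5 17-19 | J1 19-21 | J6 21-22 | J3 22-23 | J4 23-25 | J5 25-27 | J4 27-29 | J5 29-31 |
Completion: J1=21  J2=13  J3=23  J4=29  J5=31  J6=22
Waiting times: J1=15, J2=9, J3=16, J4=19, J5=21, J6=6
Average waiting = (15+9+16+19+21+6) / 6 = 86/6 = 14.33

14.33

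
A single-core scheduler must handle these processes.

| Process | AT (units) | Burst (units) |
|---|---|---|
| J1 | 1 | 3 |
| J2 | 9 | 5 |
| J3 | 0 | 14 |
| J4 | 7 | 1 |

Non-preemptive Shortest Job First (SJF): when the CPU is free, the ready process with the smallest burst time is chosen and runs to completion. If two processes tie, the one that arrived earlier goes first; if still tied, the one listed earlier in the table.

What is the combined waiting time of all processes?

Schedule: | J3 0-14 | J4 14-15 | J1 15-18 | J2 18-23 |
Completion: J1=18  J2=23  J3=14  J4=15
Waiting = turnaround − burst: J1=14, J2=9, J3=0, J4=7
Total waiting = 14 + 9 + 0 + 7 = 30

30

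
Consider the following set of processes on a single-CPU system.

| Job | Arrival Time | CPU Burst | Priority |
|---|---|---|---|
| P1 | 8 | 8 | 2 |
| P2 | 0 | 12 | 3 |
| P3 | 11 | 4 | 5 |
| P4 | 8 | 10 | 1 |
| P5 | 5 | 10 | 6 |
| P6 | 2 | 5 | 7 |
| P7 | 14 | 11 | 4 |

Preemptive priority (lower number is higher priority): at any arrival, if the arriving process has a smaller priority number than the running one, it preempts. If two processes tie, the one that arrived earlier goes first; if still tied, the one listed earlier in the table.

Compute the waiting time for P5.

40

Schedule: | P2 0-8 | P4 8-18 | P1 18-26 | P2 26-30 | P7 30-41 | P3 41-45 | P5 45-55 | P6 55-60 |
Completion: P1=26  P2=30  P3=45  P4=18  P5=55  P6=60  P7=41
Waiting(P5) = turnaround − burst = 50 − 10 = 40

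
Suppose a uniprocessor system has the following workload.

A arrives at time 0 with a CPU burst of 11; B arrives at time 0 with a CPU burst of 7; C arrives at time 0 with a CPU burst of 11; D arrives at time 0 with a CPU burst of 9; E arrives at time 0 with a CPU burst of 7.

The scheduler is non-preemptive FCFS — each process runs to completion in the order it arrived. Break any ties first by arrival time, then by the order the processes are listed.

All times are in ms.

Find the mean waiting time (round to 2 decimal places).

19.20

Timeline: | A 0-11 | B 11-18 | C 18-29 | D 29-38 | E 38-45 |
Completion: A=11  B=18  C=29  D=38  E=45
Waiting times: A=0, B=11, C=18, D=29, E=38
Average waiting = (0+11+18+29+38) / 5 = 96/5 = 19.20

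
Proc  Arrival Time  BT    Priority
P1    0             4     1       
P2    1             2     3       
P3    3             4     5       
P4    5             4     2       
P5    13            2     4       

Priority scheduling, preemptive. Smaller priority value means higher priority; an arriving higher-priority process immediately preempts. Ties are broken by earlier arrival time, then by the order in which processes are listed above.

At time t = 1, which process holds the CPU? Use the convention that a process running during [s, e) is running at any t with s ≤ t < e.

Timeline: | P1 0-4 | P2 4-5 | P4 5-9 | P2 9-10 | P3 10-13 | P5 13-15 | P3 15-16 |
Completion: P1=4  P2=10  P3=16  P4=9  P5=15

P1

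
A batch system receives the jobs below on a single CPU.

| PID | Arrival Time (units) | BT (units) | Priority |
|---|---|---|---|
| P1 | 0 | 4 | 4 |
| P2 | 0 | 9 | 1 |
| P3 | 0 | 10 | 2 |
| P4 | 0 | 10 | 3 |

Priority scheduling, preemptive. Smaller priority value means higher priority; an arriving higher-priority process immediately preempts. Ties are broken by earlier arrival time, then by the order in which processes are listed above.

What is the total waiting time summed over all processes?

Gantt: | P2 0-9 | P3 9-19 | P4 19-29 | P1 29-33 |
Completion: P1=33  P2=9  P3=19  P4=29
Turnaround (C−A): P1=33  P2=9  P3=19  P4=29
Waiting = turnaround − burst: P1=29, P2=0, P3=9, P4=19
Total waiting = 29 + 0 + 9 + 19 = 57

57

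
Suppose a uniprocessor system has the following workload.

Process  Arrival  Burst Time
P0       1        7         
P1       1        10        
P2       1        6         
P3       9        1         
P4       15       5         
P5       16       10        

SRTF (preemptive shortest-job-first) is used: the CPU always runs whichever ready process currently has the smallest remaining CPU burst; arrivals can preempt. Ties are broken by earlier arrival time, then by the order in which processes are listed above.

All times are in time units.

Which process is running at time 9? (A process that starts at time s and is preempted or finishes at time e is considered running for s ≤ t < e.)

Schedule: | idle 0-1 | P2 1-7 | P0 7-9 | P3 9-10 | P0 10-15 | P4 15-20 | P1 20-30 | P5 30-40 |
Completion: P0=15  P1=30  P2=7  P3=10  P4=20  P5=40

P3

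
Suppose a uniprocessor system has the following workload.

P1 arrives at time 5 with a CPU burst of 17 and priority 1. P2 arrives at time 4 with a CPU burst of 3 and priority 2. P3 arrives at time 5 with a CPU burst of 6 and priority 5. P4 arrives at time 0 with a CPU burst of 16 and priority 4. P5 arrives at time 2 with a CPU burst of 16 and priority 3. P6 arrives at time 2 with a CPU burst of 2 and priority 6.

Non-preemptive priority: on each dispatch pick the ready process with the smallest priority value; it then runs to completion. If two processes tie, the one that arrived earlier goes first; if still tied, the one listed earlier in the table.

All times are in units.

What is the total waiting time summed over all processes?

177

Timeline: | P4 0-16 | P1 16-33 | P2 33-36 | P5 36-52 | P3 52-58 | P6 58-60 |
Completion: P1=33  P2=36  P3=58  P4=16  P5=52  P6=60
Turnaround (C−A): P1=28  P2=32  P3=53  P4=16  P5=50  P6=58
Waiting = turnaround − burst: P1=11, P2=29, P3=47, P4=0, P5=34, P6=56
Total waiting = 11 + 29 + 47 + 0 + 34 + 56 = 177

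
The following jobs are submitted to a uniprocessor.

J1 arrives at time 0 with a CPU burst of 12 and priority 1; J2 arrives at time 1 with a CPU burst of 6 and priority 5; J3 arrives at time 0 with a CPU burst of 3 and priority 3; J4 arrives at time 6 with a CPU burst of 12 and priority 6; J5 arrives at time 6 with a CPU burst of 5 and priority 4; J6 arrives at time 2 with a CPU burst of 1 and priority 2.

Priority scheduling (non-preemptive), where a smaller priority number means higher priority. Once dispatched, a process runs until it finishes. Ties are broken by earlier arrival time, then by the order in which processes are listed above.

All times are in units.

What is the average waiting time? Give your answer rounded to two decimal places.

12.33

Schedule: | J1 0-12 | J6 12-13 | J3 13-16 | J5 16-21 | J2 21-27 | J4 27-39 |
Completion: J1=12  J2=27  J3=16  J4=39  J5=21  J6=13
Turnaround (C−A): J1=12  J2=26  J3=16  J4=33  J5=15  J6=11
Waiting times: J1=0, J2=20, J3=13, J4=21, J5=10, J6=10
Average waiting = (0+20+13+21+10+10) / 6 = 74/6 = 12.33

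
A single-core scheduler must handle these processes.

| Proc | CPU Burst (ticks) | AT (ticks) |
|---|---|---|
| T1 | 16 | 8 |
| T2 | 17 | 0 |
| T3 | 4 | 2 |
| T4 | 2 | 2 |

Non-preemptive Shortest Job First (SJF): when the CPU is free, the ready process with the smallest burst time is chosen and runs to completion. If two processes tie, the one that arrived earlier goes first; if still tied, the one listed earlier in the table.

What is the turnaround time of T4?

17

Gantt: | T2 0-17 | T4 17-19 | T3 19-23 | T1 23-39 |
Completion: T1=39  T2=17  T3=23  T4=19
Turnaround(T4) = completion − arrival = 19 − 2 = 17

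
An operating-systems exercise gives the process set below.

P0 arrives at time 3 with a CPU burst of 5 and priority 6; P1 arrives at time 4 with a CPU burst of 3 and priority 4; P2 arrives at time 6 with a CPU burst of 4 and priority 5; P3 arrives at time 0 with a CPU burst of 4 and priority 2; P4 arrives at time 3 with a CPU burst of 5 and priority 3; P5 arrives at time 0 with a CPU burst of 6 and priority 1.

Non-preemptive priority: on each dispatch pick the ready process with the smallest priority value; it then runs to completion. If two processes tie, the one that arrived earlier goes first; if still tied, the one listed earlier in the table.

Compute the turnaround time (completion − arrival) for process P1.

Schedule: | P5 0-6 | P3 6-10 | P4 10-15 | P1 15-18 | P2 18-22 | P0 22-27 |
Completion: P0=27  P1=18  P2=22  P3=10  P4=15  P5=6
Turnaround (C−A): P0=24  P1=14  P2=16  P3=10  P4=12  P5=6
Turnaround(P1) = completion − arrival = 18 − 4 = 14

14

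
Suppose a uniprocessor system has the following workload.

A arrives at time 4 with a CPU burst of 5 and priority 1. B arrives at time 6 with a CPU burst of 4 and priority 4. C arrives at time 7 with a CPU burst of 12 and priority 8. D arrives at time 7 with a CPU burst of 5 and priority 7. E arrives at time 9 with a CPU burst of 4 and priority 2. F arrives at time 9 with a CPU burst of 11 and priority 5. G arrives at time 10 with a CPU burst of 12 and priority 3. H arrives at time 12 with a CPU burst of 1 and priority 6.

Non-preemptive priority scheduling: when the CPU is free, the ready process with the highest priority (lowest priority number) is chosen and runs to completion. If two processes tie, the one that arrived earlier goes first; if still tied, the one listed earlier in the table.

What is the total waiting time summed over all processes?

143

Schedule: | idle 0-4 | A 4-9 | E 9-13 | G 13-25 | B 25-29 | F 29-40 | H 40-41 | D 41-46 | C 46-58 |
Completion: A=9  B=29  C=58  D=46  E=13  F=40  G=25  H=41
Turnaround (C−A): A=5  B=23  C=51  D=39  E=4  F=31  G=15  H=29
Waiting = turnaround − burst: A=0, B=19, C=39, D=34, E=0, F=20, G=3, H=28
Total waiting = 0 + 19 + 39 + 34 + 0 + 20 + 3 + 28 = 143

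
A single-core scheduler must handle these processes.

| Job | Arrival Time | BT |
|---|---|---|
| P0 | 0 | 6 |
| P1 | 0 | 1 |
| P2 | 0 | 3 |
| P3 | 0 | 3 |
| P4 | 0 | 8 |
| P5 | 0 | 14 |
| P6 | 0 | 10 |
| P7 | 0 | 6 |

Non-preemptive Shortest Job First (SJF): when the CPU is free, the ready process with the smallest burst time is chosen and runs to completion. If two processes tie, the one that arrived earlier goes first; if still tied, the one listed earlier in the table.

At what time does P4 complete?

Gantt: | P1 0-1 | P2 1-4 | P3 4-7 | P0 7-13 | P7 13-19 | P4 19-27 | P6 27-37 | P5 37-51 |
Completion: P0=13  P1=1  P2=4  P3=7  P4=27  P5=51  P6=37  P7=19

27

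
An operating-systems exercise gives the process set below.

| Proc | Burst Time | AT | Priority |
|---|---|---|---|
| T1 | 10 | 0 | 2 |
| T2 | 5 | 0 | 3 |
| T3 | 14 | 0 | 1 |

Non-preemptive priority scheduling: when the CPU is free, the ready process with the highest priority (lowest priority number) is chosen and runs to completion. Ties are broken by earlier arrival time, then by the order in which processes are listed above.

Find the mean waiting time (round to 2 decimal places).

Timeline: | T3 0-14 | T1 14-24 | T2 24-29 |
Completion: T1=24  T2=29  T3=14
Turnaround (C−A): T1=24  T2=29  T3=14
Waiting times: T1=14, T2=24, T3=0
Average waiting = (14+24+0) / 3 = 38/3 = 12.67

12.67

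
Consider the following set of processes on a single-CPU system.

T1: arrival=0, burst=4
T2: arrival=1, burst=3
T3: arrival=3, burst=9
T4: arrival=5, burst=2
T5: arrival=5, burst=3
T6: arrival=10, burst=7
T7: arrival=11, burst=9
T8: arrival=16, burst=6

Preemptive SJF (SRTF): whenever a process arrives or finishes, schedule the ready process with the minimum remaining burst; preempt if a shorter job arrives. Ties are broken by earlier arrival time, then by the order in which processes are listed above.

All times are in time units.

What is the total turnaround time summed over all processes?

Timeline: | T1 0-4 | T2 4-7 | T4 7-9 | T5 9-12 | T6 12-19 | T8 19-25 | T3 25-34 | T7 34-43 |
Completion: T1=4  T2=7  T3=34  T4=9  T5=12  T6=19  T7=43  T8=25
Turnaround = completion − arrival: T1=4, T2=6, T3=31, T4=4, T5=7, T6=9, T7=32, T8=9
Total turnaround = 4 + 6 + 31 + 4 + 7 + 9 + 32 + 9 = 102

102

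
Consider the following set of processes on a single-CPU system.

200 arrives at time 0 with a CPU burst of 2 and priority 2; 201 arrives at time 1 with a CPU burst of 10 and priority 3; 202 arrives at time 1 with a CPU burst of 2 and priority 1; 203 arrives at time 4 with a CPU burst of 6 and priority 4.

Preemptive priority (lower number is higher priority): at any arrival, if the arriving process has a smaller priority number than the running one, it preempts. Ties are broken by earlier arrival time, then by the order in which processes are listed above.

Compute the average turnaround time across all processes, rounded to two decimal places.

Schedule: | 200 0-1 | 202 1-3 | 200 3-4 | 201 4-14 | 203 14-20 |
Completion: 200=4  201=14  202=3  203=20
Turnaround (C−A): 200=4  201=13  202=2  203=16
Turnaround times: 200=4, 201=13, 202=2, 203=16
Average turnaround = (4+13+2+16) / 4 = 35/4 = 8.75

8.75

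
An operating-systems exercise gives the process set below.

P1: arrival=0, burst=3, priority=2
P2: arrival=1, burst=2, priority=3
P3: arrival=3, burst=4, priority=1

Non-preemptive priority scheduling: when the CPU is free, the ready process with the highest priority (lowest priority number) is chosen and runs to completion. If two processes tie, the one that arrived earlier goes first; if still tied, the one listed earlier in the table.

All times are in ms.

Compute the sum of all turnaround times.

15

Schedule: | P1 0-3 | P3 3-7 | P2 7-9 |
Completion: P1=3  P2=9  P3=7
Turnaround = completion − arrival: P1=3, P2=8, P3=4
Total turnaround = 3 + 8 + 4 = 15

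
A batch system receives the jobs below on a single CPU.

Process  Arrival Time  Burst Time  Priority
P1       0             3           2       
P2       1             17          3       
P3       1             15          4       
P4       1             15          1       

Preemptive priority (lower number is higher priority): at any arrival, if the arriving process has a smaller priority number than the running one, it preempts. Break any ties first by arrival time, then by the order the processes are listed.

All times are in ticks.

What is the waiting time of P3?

Gantt: | P1 0-1 | P4 1-16 | P1 16-18 | P2 18-35 | P3 35-50 |
Completion: P1=18  P2=35  P3=50  P4=16
Turnaround (C−A): P1=18  P2=34  P3=49  P4=15
Waiting(P3) = turnaround − burst = 49 − 15 = 34

34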